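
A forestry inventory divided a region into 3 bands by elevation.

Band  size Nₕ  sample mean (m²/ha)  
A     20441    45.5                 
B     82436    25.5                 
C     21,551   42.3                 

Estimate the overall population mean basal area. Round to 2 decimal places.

31.70

N = 124428; weights Wₕ = Nₕ/N = (0.1643, 0.6625, 0.1732).
x̄_st = Σ Wₕ·x̄ₕ = 0.1643·45.5 + 0.6625·25.5 + 0.1732·42.3 ≈ 31.6954...
→ 31.70.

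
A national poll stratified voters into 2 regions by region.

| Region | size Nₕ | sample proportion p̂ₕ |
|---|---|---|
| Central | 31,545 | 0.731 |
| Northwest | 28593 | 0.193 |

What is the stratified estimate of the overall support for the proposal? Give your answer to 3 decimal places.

N = 31545 + 28593 = 60138.
Overall proportion = Σ (Nₕ/N)·p̂ₕ.
Σ Nₕp̂ₕ = 23059.395 + 5518.449 = 28577.844.
28577.844 / 60138 = 0.47520... → 0.475.

0.475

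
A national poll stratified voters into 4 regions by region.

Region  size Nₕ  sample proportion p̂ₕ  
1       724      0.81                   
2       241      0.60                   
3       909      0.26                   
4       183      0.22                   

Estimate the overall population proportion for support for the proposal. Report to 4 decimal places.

Wₕ = Nₕ/N with N = 2057: 0.3520, 0.1172, 0.4419, 0.0890.
p̂_st = 0.3520·0.81 + 0.1172·0.60 + 0.4419·0.26 + 0.0890·0.22 ≈ 0.489859... → 0.4899.

0.4899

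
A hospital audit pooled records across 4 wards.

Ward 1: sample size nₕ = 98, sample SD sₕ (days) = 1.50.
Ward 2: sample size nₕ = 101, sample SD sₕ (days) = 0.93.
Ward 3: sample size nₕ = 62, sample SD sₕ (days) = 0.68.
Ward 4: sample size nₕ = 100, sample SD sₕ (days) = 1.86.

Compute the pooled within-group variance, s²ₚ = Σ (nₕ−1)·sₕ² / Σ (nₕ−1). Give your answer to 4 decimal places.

Degrees of freedom: 97 + 100 + 61 + 99 = 357.
Σ(nₕ−1)sₕ² = 97·2.25 + 100·0.8649 + 61·0.4624 + 99·3.4596 = 675.4468.
s²ₚ = 675.4468 / 357 = 1.892008... → 1.8920.

1.8920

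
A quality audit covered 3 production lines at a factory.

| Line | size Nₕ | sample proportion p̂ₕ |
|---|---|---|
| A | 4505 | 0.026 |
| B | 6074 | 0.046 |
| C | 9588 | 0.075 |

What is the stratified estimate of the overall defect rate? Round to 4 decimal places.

Wₕ = Nₕ/N with N = 20167: 0.2234, 0.3012, 0.4754.
p̂_st = 0.2234·0.026 + 0.3012·0.046 + 0.4754·0.075 ≈ 0.055320... → 0.0553.

0.0553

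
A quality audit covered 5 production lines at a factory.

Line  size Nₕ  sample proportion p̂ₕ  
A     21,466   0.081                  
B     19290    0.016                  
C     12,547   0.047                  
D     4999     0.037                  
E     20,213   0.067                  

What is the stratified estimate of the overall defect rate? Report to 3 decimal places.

N = 21466 + 19290 + 12547 + 4999 + 20213 = 78515.
Overall proportion = Σ (Nₕ/N)·p̂ₕ.
Σ Nₕp̂ₕ = 1738.746 + 308.64 + 589.709 + 184.963 + 1354.271 = 4176.329.
4176.329 / 78515 = 0.05319... → 0.053.

0.053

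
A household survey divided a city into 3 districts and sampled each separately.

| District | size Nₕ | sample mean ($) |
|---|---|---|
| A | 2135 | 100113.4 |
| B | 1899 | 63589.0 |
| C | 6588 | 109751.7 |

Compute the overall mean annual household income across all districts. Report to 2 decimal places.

N = 10622; weights Wₕ = Nₕ/N = (0.2010, 0.1788, 0.6202).
x̄_st = Σ Wₕ·x̄ₕ = 0.2010·100113.4 + 0.1788·63589.0 + 0.6202·109751.7 ≈ 99561.4592...
→ 99561.46.

99561.46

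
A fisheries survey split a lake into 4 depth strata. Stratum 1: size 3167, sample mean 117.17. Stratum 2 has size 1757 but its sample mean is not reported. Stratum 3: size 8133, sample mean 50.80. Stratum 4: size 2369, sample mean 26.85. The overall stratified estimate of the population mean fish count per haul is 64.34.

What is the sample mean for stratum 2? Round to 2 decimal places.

N = 3167 + 1757 + 8133 + 2369 = 15426.
Overall total = μ·N = 64.34·15426 = 992508.84.
Subtract the known strata: 3167·117.17 + 8133·50.80 + 2369·26.85 = 847841.44.
Remaining total for stratum 2: 992508.84 − 847841.44 = 144667.4.
Divide by its size: 144667.4 / 1757 = 82.3377... → 82.34.

82.34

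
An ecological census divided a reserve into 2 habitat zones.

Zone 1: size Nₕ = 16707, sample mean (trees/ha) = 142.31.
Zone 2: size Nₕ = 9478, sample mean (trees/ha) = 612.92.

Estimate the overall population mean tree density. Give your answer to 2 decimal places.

312.65

N = 26185; weights Wₕ = Nₕ/N = (0.6380, 0.3620).
x̄_st = Σ Wₕ·x̄ₕ = 0.6380·142.31 + 0.3620·612.92 ≈ 312.6534...
→ 312.65.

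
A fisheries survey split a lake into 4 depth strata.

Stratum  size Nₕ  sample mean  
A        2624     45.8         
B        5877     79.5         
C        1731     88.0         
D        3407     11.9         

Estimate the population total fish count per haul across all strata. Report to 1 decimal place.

780272.0

Estimate total by summing Nₕ·x̄ₕ over strata.
2624·45.8 + 5877·79.5 + 1731·88.0 + 3407·11.9 = 120179.2 + 467221.5 + 152328 + 40543.3 = 780272.0.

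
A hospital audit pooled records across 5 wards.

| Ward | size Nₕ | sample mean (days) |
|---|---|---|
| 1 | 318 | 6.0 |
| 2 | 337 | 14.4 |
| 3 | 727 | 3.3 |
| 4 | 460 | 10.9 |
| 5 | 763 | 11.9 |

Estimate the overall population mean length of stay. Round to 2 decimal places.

8.93

x̄_st = (Σ Nₕx̄ₕ) / (Σ Nₕ) = (318·6.0 + 337·14.4 + 727·3.3 + 460·10.9 + 763·11.9) / 2605
= 23253.6 / 2605 = 8.9265... → 8.93.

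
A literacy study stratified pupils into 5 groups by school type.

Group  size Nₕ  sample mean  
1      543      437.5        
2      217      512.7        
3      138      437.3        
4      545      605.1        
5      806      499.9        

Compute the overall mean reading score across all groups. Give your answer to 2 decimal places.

N = 543 + 217 + 138 + 545 + 806 = 2249.
The stratified mean weights each stratum mean by its population share Nₕ/N.
Σ Nₕx̄ₕ = 543·437.5 + 217·512.7 + 138·437.3 + 545·605.1 + 806·499.9 = 237562.5 + 111255.9 + 60347.4 + 329779.5 + 402919.4 = 1141864.7.
Divide by N: 1141864.7 / 2249 = 507.7211... → 507.72.

507.72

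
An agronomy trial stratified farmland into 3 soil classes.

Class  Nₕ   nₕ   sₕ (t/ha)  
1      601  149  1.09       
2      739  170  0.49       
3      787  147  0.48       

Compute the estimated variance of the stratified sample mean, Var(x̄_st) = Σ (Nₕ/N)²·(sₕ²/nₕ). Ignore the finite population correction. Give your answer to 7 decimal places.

N = 2127; Wₕ = Nₕ/N.
class 1: (601/2127)²·1.09²/149 = 0.0006366206
class 2: (739/2127)²·0.49²/170 = 0.0001704893
class 3: (787/2127)²·0.48²/147 = 0.0002145752
Sum = 0.0010216852 → 0.0010217.

0.0010217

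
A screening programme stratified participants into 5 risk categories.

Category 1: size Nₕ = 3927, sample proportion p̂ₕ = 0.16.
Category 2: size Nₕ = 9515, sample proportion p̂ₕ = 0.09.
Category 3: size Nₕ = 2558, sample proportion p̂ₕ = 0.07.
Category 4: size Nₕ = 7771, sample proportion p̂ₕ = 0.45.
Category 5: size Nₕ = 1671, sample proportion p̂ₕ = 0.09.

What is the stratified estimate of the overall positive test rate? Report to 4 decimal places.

Wₕ = Nₕ/N with N = 25442: 0.1544, 0.3740, 0.1005, 0.3054, 0.0657.
p̂_st = 0.1544·0.16 + 0.3740·0.09 + 0.1005·0.07 + 0.3054·0.45 + 0.0657·0.09 ≈ 0.208752... → 0.2088.

0.2088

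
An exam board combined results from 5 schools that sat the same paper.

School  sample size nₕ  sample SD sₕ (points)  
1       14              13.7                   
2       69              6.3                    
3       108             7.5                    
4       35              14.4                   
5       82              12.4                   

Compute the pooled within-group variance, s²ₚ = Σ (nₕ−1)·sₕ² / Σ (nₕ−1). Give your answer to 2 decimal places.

1: (14−1)·13.7² = 13·187.69 = 2439.97
2: (69−1)·6.3² = 68·39.69 = 2698.92
3: (108−1)·7.5² = 107·56.25 = 6018.75
4: (35−1)·14.4² = 34·207.36 = 7050.24
5: (82−1)·12.4² = 81·153.76 = 12454.56
Numerator = 30662.44; denominator = Σ(nₕ−1) = 303.
s²ₚ = 30662.44/303 = 101.1962... → 101.20.

101.20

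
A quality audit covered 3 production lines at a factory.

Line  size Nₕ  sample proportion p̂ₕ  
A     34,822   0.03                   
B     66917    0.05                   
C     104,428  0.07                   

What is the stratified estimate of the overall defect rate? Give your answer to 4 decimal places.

N = 34822 + 66917 + 104428 = 206167.
Overall proportion = Σ (Nₕ/N)·p̂ₕ.
Σ Nₕp̂ₕ = 1044.66 + 3345.85 + 7309.96 = 11700.47.
11700.47 / 206167 = 0.056752... → 0.0568.

0.0568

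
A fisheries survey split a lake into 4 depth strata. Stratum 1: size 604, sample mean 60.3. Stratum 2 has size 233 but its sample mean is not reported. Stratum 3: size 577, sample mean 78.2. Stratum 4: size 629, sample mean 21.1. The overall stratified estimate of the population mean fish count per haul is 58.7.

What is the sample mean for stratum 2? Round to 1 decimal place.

N = 604 + 233 + 577 + 629 = 2043.
Overall total = μ·N = 58.7·2043 = 119924.1.
Subtract the known strata: 604·60.3 + 577·78.2 + 629·21.1 = 94814.5.
Remaining total for stratum 2: 119924.1 − 94814.5 = 25109.6.
Divide by its size: 25109.6 / 233 = 107.767... → 107.8.

107.8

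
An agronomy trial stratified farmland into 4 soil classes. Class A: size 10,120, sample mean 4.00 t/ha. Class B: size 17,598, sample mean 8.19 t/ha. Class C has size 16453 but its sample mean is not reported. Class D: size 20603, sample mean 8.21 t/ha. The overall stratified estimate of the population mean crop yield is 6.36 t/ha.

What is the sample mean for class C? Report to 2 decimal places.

N = 10120 + 17598 + 16453 + 20603 = 64774.
Overall total = μ·N = 6.36·64774 = 411962.64.
Subtract the known strata: 10120·4.00 + 17598·8.19 + 20603·8.21 = 353758.25.
Remaining total for class C: 411962.64 − 353758.25 = 58204.39.
Divide by its size: 58204.39 / 16453 = 3.5376... → 3.54.

3.54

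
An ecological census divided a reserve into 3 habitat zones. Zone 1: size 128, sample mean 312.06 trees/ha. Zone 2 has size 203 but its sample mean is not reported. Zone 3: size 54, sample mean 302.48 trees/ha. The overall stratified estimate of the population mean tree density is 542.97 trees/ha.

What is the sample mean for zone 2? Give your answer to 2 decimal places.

752.54

Σ Nₕx̄ₕ = N·μ, so 203·x̄_2 = 385·542.97 − (128·312.06 + 54·302.48).
= 209043.45 − 56277.6 = 152765.85.
x̄_2 = 152765.85 / 203 = 752.5411... → 752.54.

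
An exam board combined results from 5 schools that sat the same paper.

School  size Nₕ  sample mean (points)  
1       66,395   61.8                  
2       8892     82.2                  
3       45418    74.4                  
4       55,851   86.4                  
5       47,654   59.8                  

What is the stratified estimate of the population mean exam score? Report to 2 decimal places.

N = 66395 + 8892 + 45418 + 55851 + 47654 = 224210.
Weight each subgroup mean by Nₕ/N and sum.
Σ Nₕx̄ₕ = 66395·61.8 + 8892·82.2 + 45418·74.4 + 55851·86.4 + 47654·59.8 = 4103211 + 730922.4 + 3379099.2 + 4825526.4 + 2849709.2 = 15888468.2.
Divide by N: 15888468.2 / 224210 = 70.8642... → 70.86.

70.86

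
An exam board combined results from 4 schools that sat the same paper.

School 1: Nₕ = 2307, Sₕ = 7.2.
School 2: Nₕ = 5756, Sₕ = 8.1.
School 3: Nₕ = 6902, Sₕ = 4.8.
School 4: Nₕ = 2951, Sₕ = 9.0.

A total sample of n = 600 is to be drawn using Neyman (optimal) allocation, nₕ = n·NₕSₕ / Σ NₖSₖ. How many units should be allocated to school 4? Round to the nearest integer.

Σ NₕSₕ = 2307·7.2 + 5756·8.1 + 6902·4.8 + 2951·9.0 = 122922.6.
Share for 4: 26559/122922.6 = 0.21606.
n_4 = 600 × 0.21606 = 129.638... → 130.

130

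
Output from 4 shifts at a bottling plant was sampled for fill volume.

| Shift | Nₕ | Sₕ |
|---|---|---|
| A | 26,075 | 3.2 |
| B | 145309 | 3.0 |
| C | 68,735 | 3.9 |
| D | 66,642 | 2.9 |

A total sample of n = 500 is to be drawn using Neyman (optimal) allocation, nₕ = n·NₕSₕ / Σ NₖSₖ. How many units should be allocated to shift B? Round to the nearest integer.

Σ NₕSₕ = 26075·3.2 + 145309·3.0 + 68735·3.9 + 66642·2.9 = 980695.3.
Share for B: 435927/980695.3 = 0.44451.
n_B = 500 × 0.44451 = 222.254... → 222.

222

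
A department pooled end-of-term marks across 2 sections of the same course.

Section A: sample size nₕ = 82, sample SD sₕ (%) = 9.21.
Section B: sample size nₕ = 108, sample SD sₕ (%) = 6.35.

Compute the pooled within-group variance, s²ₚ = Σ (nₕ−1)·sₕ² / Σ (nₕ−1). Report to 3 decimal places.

59.496

Degrees of freedom: 81 + 107 = 188.
Σ(nₕ−1)sₕ² = 81·84.8241 + 107·40.3225 = 11185.2596.
s²ₚ = 11185.2596 / 188 = 59.49606... → 59.496.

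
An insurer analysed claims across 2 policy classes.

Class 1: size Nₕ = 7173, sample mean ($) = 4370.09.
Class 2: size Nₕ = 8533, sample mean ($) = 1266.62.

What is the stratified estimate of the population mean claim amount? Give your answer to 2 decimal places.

2683.99

N = 15706; weights Wₕ = Nₕ/N = (0.4567, 0.5433).
x̄_st = Σ Wₕ·x̄ₕ = 0.4567·4370.09 + 0.5433·1266.62 ≈ 2683.9885...
→ 2683.99.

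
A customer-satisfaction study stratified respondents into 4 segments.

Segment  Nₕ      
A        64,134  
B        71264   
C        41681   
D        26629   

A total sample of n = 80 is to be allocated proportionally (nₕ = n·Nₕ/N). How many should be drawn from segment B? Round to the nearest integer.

N = 64134 + 71264 + 41681 + 26629 = 203708.
n_B = 80·71264/203708 = 27.987... → 28.

28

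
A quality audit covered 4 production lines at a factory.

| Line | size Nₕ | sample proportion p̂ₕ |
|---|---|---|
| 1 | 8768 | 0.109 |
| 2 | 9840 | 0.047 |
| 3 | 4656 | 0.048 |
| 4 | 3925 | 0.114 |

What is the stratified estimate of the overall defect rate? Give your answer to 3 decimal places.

0.077

Wₕ = Nₕ/N with N = 27189: 0.3225, 0.3619, 0.1712, 0.1444.
p̂_st = 0.3225·0.109 + 0.3619·0.047 + 0.1712·0.048 + 0.1444·0.114 ≈ 0.07684... → 0.077.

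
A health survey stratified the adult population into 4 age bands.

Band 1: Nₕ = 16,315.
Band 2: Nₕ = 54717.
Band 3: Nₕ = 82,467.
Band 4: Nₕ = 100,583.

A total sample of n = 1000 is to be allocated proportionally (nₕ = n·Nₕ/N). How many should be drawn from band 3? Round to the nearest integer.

Share of band 3 = 82467/254082 = 0.32457.
Allocate 1000 × 0.32457 = 324.568... → 325.

325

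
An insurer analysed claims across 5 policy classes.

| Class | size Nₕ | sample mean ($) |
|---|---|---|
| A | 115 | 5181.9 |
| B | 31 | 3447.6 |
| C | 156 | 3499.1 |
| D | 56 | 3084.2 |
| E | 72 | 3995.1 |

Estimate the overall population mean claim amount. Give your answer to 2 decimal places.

3974.46

N = 430; weights Wₕ = Nₕ/N = (0.2674, 0.0721, 0.3628, 0.1302, 0.1674).
x̄_st = Σ Wₕ·x̄ₕ = 0.2674·5181.9 + 0.0721·3447.6 + 0.3628·3499.1 + 0.1302·3084.2 + 0.1674·3995.1 ≈ 3974.4560...
→ 3974.46.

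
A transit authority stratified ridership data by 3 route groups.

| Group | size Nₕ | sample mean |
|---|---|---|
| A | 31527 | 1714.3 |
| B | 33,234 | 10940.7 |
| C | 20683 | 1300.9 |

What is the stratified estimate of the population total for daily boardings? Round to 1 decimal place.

A: 31527·1714.3 = 54046736.1
B: 33234·10940.7 = 363603223.8
C: 20683·1300.9 = 26906514.7
τ̂ = Σ Nₕx̄ₕ = 444556474.6.

444556474.6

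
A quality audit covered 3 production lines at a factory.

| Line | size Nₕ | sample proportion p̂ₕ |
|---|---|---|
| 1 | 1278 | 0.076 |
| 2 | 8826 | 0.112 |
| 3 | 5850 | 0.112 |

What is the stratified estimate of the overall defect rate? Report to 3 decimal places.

Wₕ = Nₕ/N with N = 15954: 0.0801, 0.5532, 0.3667.
p̂_st = 0.0801·0.076 + 0.5532·0.112 + 0.3667·0.112 ≈ 0.10912... → 0.109.

0.109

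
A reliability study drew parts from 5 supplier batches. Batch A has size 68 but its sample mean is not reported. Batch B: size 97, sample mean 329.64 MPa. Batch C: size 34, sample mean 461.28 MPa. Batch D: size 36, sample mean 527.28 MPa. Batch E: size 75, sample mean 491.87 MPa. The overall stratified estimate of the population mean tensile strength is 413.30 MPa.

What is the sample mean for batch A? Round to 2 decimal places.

N = 68 + 97 + 34 + 36 + 75 = 310.
Overall total = μ·N = 413.30·310 = 128123.
Subtract the known strata: 97·329.64 + 34·461.28 + 36·527.28 + 75·491.87 = 103530.93.
Remaining total for batch A: 128123 − 103530.93 = 24592.07.
Divide by its size: 24592.07 / 68 = 361.6481... → 361.65.

361.65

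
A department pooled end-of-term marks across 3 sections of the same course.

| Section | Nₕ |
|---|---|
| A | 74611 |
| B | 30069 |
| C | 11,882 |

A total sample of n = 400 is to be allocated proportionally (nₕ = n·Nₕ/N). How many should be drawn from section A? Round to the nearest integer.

Share of section A = 74611/116562 = 0.64010.
Allocate 400 × 0.64010 = 256.039... → 256.

256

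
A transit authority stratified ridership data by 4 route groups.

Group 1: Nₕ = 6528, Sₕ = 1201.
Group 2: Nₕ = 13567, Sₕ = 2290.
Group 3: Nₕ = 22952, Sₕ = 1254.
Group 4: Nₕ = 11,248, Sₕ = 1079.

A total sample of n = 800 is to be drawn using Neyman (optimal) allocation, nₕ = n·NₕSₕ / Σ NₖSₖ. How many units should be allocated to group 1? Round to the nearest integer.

1: NₕSₕ = 6528·1201 = 7840128
2: NₕSₕ = 13567·2290 = 31068430
3: NₕSₕ = 22952·1254 = 28781808
4: NₕSₕ = 11248·1079 = 12136592
Σ NₕSₕ = 79826958.
n_1 = 800·7840128/79826958 = 78.571... → 79.

79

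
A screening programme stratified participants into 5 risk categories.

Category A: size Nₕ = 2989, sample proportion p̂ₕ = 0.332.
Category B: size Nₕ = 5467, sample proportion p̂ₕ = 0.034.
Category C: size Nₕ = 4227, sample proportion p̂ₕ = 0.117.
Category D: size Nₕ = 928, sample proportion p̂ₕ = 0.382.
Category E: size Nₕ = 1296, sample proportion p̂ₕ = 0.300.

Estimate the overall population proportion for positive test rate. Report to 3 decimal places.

Wₕ = Nₕ/N with N = 14907: 0.2005, 0.3667, 0.2836, 0.0623, 0.0869.
p̂_st = 0.2005·0.332 + 0.3667·0.034 + 0.2836·0.117 + 0.0623·0.382 + 0.0869·0.300 ≈ 0.16208... → 0.162.

0.162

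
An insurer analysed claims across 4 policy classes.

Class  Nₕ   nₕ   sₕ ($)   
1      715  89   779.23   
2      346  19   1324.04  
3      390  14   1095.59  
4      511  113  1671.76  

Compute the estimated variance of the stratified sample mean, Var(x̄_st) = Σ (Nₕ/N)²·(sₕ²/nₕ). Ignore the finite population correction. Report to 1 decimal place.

N = 1962; Wₕ = Nₕ/N.
class 1: (715/1962)²·779.23²/89 = 906.0567
class 2: (346/1962)²·1324.04²/19 = 2869.4774
class 3: (390/1962)²·1095.59²/14 = 3387.6559
class 4: (511/1962)²·1671.76²/113 = 1677.6958
Sum = 8840.8858 → 8840.9.

8840.9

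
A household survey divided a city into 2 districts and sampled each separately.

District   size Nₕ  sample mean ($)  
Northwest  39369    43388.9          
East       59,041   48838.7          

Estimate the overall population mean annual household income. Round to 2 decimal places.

N = 98410; weights Wₕ = Nₕ/N = (0.4001, 0.5999).
x̄_st = Σ Wₕ·x̄ₕ = 0.4001·43388.9 + 0.5999·48838.7 ≈ 46658.5031...
→ 46658.50.

46658.50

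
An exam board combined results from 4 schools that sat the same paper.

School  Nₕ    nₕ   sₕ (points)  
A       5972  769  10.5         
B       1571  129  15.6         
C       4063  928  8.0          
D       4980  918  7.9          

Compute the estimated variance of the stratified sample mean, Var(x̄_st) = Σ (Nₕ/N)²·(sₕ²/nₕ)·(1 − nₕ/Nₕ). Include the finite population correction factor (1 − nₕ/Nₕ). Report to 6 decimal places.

0.039921

N = 16586. Term for each stratum: Wₕ²sₕ²/nₕ·(1−nₕ/Nₕ).
Var(x̄_st) = 0.016193568 + 0.015535227 + 0.003193251 + 0.004999165 = 0.039921211 → 0.039921.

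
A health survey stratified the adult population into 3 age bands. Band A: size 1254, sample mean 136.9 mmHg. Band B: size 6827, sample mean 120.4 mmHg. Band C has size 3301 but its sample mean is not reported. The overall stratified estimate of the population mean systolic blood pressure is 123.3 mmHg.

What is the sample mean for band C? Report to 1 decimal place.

124.1

N = 1254 + 6827 + 3301 = 11382.
Overall total = μ·N = 123.3·11382 = 1403400.6.
Subtract the known strata: 1254·136.9 + 6827·120.4 = 993643.4.
Remaining total for band C: 1403400.6 − 993643.4 = 409757.2.
Divide by its size: 409757.2 / 3301 = 124.131... → 124.1.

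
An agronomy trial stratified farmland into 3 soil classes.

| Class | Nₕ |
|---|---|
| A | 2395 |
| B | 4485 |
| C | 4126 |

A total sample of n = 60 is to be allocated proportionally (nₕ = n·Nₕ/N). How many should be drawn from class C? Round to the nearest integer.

22

N = 2395 + 4485 + 4126 = 11006.
n_C = 60·4126/11006 = 22.493... → 22.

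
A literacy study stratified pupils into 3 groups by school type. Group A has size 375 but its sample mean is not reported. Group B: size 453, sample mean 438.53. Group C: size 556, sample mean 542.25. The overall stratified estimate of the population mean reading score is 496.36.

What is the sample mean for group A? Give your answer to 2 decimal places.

498.18

Σ Nₕx̄ₕ = N·μ, so 375·x̄_A = 1384·496.36 − (453·438.53 + 556·542.25).
= 686962.24 − 500145.09 = 186817.15.
x̄_A = 186817.15 / 375 = 498.1791... → 498.18.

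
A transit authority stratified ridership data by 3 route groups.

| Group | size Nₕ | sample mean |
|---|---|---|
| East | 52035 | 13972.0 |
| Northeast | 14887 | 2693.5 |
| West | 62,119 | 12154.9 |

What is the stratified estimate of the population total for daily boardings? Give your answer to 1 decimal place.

East: 52035·13972.0 = 727033020
Northeast: 14887·2693.5 = 40098134.5
West: 62119·12154.9 = 755050233.1
τ̂ = Σ Nₕx̄ₕ = 1522181387.6.

1522181387.6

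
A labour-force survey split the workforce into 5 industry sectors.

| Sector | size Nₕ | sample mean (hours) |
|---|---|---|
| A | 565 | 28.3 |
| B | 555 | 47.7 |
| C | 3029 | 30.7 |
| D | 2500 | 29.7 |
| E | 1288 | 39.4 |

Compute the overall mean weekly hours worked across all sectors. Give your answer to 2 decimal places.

N = 565 + 555 + 3029 + 2500 + 1288 = 7937.
Overall mean = Σ (Nₕ/N)·x̄ₕ — weight by population share, not a simple average.
Σ Nₕx̄ₕ = 565·28.3 + 555·47.7 + 3029·30.7 + 2500·29.7 + 1288·39.4 = 15989.5 + 26473.5 + 92990.3 + 74250 + 50747.2 = 260450.5.
Divide by N: 260450.5 / 7937 = 32.8147... → 32.81.

32.81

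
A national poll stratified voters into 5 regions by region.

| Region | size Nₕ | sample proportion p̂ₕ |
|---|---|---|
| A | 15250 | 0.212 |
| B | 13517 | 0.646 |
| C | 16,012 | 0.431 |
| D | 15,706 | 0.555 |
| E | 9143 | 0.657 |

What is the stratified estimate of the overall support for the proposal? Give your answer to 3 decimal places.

N = 15250 + 13517 + 16012 + 15706 + 9143 = 69628.
Overall proportion = Σ (Nₕ/N)·p̂ₕ.
Σ Nₕp̂ₕ = 3233 + 8731.982 + 6901.172 + 8716.83 + 6006.951 = 33589.935.
33589.935 / 69628 = 0.48242... → 0.482.

0.482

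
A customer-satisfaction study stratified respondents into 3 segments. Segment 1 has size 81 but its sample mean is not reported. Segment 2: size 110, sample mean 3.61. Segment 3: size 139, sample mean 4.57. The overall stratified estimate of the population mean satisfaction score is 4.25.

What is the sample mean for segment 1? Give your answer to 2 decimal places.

4.57

Σ Nₕx̄ₕ = N·μ, so 81·x̄_1 = 330·4.25 − (110·3.61 + 139·4.57).
= 1402.5 − 1032.33 = 370.17.
x̄_1 = 370.17 / 81 = 4.57 → 4.57.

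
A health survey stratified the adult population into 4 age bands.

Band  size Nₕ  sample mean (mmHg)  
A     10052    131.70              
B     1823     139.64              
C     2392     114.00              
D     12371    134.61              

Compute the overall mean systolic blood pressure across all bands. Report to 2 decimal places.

N = 26638; weights Wₕ = Nₕ/N = (0.3774, 0.0684, 0.0898, 0.4644).
x̄_st = Σ Wₕ·x̄ₕ = 0.3774·131.70 + 0.0684·139.64 + 0.0898·114.00 + 0.4644·134.61 ≈ 132.0054...
→ 132.01.

132.01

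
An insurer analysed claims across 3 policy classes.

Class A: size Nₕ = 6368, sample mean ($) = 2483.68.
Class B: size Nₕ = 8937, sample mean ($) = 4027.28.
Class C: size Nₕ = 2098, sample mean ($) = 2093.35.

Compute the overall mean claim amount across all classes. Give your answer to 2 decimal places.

3229.31

N = 17403; weights Wₕ = Nₕ/N = (0.3659, 0.5135, 0.1206).
x̄_st = Σ Wₕ·x̄ₕ = 0.3659·2483.68 + 0.5135·4027.28 + 0.1206·2093.35 ≈ 3229.3124...
→ 3229.31.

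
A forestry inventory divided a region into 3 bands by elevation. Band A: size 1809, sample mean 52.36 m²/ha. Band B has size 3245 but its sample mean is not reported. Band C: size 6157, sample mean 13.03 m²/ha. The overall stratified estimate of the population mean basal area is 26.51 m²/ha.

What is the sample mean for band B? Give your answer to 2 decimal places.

37.68

Σ Nₕx̄ₕ = N·μ, so 3245·x̄_B = 11211·26.51 − (1809·52.36 + 6157·13.03).
= 297203.61 − 174944.95 = 122258.66.
x̄_B = 122258.66 / 3245 = 37.6760... → 37.68.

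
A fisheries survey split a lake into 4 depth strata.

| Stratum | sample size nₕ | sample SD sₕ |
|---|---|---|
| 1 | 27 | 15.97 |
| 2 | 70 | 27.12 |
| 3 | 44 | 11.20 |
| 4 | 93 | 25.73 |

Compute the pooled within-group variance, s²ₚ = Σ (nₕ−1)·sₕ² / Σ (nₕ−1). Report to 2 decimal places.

Degrees of freedom: 26 + 69 + 43 + 92 = 230.
Σ(nₕ−1)sₕ² = 26·255.0409 + 69·735.4944 + 43·125.44 + 92·662.0329 = 123681.1238.
s²ₚ = 123681.1238 / 230 = 537.7440... → 537.74.

537.74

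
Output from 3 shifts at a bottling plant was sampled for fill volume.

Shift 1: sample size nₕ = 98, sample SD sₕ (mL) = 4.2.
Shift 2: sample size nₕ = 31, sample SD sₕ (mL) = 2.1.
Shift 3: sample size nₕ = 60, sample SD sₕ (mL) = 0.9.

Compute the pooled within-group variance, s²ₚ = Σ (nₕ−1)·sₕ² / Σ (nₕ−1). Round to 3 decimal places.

10.168

1: (98−1)·4.2² = 97·17.64 = 1711.08
2: (31−1)·2.1² = 30·4.41 = 132.3
3: (60−1)·0.9² = 59·0.81 = 47.79
Numerator = 1891.17; denominator = Σ(nₕ−1) = 186.
s²ₚ = 1891.17/186 = 10.16758... → 10.168.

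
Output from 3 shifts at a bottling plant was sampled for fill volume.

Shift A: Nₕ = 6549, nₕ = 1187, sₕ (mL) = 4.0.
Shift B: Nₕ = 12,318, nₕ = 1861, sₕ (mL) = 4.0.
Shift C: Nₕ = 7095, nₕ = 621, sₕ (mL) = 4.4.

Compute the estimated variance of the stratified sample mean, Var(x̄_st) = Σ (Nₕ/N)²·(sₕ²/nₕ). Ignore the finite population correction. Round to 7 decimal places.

N = 25962; Wₕ = Nₕ/N.
shift A: (6549/25962)²·4.0²/1187 = 0.0008577149
shift B: (12318/25962)²·4.0²/1861 = 0.0019354311
shift C: (7095/25962)²·4.4²/621 = 0.0023283178
Sum = 0.0051214638 → 0.0051215.

0.0051215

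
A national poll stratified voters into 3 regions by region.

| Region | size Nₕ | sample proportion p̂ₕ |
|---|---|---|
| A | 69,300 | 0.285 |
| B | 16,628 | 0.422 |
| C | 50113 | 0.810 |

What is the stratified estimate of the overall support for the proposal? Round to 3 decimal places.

0.495

N = 69300 + 16628 + 50113 = 136041.
Overall proportion = Σ (Nₕ/N)·p̂ₕ.
Σ Nₕp̂ₕ = 19750.5 + 7017.016 + 40591.53 = 67359.046.
67359.046 / 136041 = 0.49514... → 0.495.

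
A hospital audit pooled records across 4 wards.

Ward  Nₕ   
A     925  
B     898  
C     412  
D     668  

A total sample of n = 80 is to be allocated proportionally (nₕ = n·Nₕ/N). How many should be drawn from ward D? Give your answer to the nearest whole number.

18

N = 925 + 898 + 412 + 668 = 2903.
n_D = 80·668/2903 = 18.409... → 18.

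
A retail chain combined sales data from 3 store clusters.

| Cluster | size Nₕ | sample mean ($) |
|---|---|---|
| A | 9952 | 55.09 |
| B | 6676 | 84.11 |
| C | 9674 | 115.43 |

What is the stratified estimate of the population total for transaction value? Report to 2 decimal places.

2226443.86

Population total = Σ Nₕ·x̄ₕ (each stratum's size times its mean).
9952·55.09 + 6676·84.11 + 9674·115.43 = 548255.68 + 561518.36 + 1116669.82 = 2226443.86.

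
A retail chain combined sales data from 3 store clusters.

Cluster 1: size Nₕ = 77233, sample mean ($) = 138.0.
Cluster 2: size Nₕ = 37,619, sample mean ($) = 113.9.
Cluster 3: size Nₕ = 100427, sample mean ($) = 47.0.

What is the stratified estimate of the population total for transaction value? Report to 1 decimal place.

Population total = Σ Nₕ·x̄ₕ (each stratum's size times its mean).
77233·138.0 + 37619·113.9 + 100427·47.0 = 10658154 + 4284804.1 + 4720069 = 19663027.1.

19663027.1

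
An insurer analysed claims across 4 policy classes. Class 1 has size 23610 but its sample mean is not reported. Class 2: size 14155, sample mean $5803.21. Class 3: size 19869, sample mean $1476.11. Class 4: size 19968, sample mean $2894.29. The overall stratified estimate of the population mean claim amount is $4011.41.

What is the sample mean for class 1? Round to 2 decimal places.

6015.54

Σ Nₕx̄ₕ = N·μ, so 23610·x̄_1 = 77602·4011.41 − (14155·5803.21 + 19869·1476.11 + 19968·2894.29).
= 311293438.82 − 169266449.86 = 142026988.96.
x̄_1 = 142026988.96 / 23610 = 6015.5438... → 6015.54.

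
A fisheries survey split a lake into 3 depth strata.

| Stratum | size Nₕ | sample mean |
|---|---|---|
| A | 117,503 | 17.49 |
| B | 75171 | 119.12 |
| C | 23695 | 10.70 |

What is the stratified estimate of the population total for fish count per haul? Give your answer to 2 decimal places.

A: 117503·17.49 = 2055127.47
B: 75171·119.12 = 8954369.52
C: 23695·10.70 = 253536.5
τ̂ = Σ Nₕx̄ₕ = 11263033.49.

11263033.49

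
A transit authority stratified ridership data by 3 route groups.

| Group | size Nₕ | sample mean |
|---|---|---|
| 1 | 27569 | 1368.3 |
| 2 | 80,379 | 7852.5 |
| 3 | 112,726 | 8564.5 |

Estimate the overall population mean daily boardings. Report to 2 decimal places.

7406.13

N = 220674; weights Wₕ = Nₕ/N = (0.1249, 0.3642, 0.5108).
x̄_st = Σ Wₕ·x̄ₕ = 0.1249·1368.3 + 0.3642·7852.5 + 0.5108·8564.5 ≈ 7406.1312...
→ 7406.13.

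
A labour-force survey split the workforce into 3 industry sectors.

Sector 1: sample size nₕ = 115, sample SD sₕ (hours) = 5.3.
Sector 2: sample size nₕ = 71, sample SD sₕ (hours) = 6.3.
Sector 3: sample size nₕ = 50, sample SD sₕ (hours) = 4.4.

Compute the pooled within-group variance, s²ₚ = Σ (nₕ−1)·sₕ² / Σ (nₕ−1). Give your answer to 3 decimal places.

Degrees of freedom: 114 + 70 + 49 = 233.
Σ(nₕ−1)sₕ² = 114·28.09 + 70·39.69 + 49·19.36 = 6929.2.
s²ₚ = 6929.2 / 233 = 29.73906... → 29.739.

29.739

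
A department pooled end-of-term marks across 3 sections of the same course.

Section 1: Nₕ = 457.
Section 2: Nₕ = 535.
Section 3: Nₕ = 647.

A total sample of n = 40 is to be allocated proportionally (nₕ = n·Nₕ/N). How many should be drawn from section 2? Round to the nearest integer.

Share of section 2 = 535/1639 = 0.32642.
Allocate 40 × 0.32642 = 13.057... → 13.

13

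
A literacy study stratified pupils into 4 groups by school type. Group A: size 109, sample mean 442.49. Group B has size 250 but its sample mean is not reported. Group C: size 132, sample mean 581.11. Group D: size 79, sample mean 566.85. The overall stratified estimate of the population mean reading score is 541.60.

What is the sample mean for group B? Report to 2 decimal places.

Σ Nₕx̄ₕ = N·μ, so 250·x̄_B = 570·541.60 − (109·442.49 + 132·581.11 + 79·566.85).
= 308712 − 169719.08 = 138992.92.
x̄_B = 138992.92 / 250 = 555.9717... → 555.97.

555.97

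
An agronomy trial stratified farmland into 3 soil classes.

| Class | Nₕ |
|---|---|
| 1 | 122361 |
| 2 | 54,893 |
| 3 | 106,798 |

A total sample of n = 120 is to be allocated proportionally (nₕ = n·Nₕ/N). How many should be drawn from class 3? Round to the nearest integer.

N = 122361 + 54893 + 106798 = 284052.
n_3 = 120·106798/284052 = 45.118... → 45.

45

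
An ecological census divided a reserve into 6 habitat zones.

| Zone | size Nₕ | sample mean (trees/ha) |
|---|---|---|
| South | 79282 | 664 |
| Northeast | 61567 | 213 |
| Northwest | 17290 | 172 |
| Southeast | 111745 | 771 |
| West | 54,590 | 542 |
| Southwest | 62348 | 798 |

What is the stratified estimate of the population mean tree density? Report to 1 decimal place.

N = 79282 + 61567 + 17290 + 111745 + 54590 + 62348 = 386822.
The stratified mean weights each stratum mean by its population share Nₕ/N.
Σ Nₕx̄ₕ = 79282·664 + 61567·213 + 17290·172 + 111745·771 + 54590·542 + 62348·798 = 52643248 + 13113771 + 2973880 + 86155395 + 29587780 + 49753704 = 234227778.
Divide by N: 234227778 / 386822 = 605.518... → 605.5.

605.5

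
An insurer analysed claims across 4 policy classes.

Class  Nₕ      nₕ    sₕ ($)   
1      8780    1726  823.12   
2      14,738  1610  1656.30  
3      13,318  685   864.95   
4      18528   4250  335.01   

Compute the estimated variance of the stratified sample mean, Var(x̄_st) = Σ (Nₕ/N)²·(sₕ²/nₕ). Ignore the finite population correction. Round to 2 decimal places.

196.78

N = 55364. Term for each stratum: Wₕ²sₕ²/nₕ.
Var(x̄_st) = 9.87233 + 120.74643 + 63.19963 + 2.95753 = 196.77592 → 196.78.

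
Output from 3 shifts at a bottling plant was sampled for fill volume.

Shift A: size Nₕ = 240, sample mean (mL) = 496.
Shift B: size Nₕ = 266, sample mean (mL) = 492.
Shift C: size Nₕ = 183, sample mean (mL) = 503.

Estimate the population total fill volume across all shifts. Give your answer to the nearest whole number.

A: 240·496 = 119040
B: 266·492 = 130872
C: 183·503 = 92049
τ̂ = Σ Nₕx̄ₕ = 341961.

341961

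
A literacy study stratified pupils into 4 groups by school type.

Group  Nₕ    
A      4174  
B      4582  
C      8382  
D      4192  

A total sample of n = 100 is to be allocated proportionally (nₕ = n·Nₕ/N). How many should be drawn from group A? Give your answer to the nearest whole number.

20

N = 4174 + 4582 + 8382 + 4192 = 21330.
n_A = 100·4174/21330 = 19.569... → 20.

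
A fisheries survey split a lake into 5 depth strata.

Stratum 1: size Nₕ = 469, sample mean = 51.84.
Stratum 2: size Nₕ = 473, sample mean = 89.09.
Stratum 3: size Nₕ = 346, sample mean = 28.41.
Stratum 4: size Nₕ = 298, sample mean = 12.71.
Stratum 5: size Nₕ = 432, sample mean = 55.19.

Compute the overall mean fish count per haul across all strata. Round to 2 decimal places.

N = 2018; weights Wₕ = Nₕ/N = (0.2324, 0.2344, 0.1715, 0.1477, 0.2141).
x̄_st = Σ Wₕ·x̄ₕ = 0.2324·51.84 + 0.2344·89.09 + 0.1715·28.41 + 0.1477·12.71 + 0.2141·55.19 ≈ 51.4926...
→ 51.49.

51.49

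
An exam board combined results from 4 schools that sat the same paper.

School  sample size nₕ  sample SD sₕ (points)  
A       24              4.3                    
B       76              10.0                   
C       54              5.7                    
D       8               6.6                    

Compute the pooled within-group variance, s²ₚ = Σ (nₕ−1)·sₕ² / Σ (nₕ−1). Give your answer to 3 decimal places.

Degrees of freedom: 23 + 75 + 53 + 7 = 158.
Σ(nₕ−1)sₕ² = 23·18.49 + 75·100 + 53·32.49 + 7·43.56 = 9952.16.
s²ₚ = 9952.16 / 158 = 62.98835... → 62.988.

62.988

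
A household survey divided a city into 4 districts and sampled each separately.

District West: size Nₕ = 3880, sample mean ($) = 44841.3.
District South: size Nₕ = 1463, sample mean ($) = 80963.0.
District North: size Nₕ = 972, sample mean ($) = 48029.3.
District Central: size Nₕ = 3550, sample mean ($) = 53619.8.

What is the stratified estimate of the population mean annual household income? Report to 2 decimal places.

53671.35

N = 9865; weights Wₕ = Nₕ/N = (0.3933, 0.1483, 0.0985, 0.3599).
x̄_st = Σ Wₕ·x̄ₕ = 0.3933·44841.3 + 0.1483·80963.0 + 0.0985·48029.3 + 0.3599·53619.8 ≈ 53671.3515...
→ 53671.35.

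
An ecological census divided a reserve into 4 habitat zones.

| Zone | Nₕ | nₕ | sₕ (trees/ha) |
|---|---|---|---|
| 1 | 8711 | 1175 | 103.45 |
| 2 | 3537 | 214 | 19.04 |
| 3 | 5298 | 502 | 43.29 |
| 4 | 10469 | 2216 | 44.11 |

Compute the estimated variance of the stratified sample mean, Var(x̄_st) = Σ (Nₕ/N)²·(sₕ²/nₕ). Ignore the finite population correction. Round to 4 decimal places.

1.1637

N = 28015; Wₕ = Nₕ/N.
zone 1: (8711/28015)²·103.45²/1175 = 0.8805984
zone 2: (3537/28015)²·19.04²/214 = 0.0270028
zone 3: (5298/28015)²·43.29²/502 = 0.1335101
zone 4: (10469/28015)²·44.11²/2216 = 0.1226121
Sum = 1.1637235 → 1.1637.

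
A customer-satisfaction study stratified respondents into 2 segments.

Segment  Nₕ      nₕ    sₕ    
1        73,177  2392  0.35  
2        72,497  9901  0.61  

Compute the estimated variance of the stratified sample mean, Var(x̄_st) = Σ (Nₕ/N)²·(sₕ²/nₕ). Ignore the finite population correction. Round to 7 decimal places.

N = 145674. Term for each stratum: Wₕ²sₕ²/nₕ.
Var(x̄_st) = 0.0000129229 + 0.0000093080 = 0.0000222309 → 0.0000222.

0.0000222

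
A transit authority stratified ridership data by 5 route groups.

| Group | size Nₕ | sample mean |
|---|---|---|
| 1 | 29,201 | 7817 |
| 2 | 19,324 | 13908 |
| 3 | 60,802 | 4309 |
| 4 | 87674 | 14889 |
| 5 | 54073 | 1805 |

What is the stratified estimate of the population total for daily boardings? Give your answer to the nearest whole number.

1: 29201·7817 = 228264217
2: 19324·13908 = 268758192
3: 60802·4309 = 261995818
4: 87674·14889 = 1305378186
5: 54073·1805 = 97601765
τ̂ = Σ Nₕx̄ₕ = 2161998178.

2161998178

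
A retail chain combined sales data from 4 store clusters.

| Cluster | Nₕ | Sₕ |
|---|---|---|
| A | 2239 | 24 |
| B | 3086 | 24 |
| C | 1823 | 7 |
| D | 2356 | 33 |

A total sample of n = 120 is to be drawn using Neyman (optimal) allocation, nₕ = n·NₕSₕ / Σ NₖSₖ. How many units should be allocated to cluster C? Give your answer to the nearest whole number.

A: NₕSₕ = 2239·24 = 53736
B: NₕSₕ = 3086·24 = 74064
C: NₕSₕ = 1823·7 = 12761
D: NₕSₕ = 2356·33 = 77748
Σ NₕSₕ = 218309.
n_C = 120·12761/218309 = 7.014... → 7.

7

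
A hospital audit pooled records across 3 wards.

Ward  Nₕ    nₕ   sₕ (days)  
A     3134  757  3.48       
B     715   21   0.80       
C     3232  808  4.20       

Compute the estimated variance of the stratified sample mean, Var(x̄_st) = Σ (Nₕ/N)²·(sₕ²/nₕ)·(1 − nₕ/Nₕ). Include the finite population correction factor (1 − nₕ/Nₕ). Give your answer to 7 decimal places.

N = 7081. Term for each stratum: Wₕ²sₕ²/nₕ·(1−nₕ/Nₕ).
Var(x̄_st) = 0.0023768490 + 0.0003016039 + 0.0034111593 = 0.0060896122 → 0.0060896.

0.0060896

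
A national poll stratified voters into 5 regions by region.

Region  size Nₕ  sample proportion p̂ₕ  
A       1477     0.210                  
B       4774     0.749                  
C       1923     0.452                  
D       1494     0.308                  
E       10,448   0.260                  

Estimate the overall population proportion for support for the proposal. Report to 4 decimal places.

Wₕ = Nₕ/N with N = 20116: 0.0734, 0.2373, 0.0956, 0.0743, 0.5194.
p̂_st = 0.0734·0.210 + 0.2373·0.749 + 0.0956·0.452 + 0.0743·0.308 + 0.5194·0.260 ≈ 0.394299... → 0.3943.

0.3943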